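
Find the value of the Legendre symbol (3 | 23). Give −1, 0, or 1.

Reciprocity: 3 ≡ 3 and 23 ≡ 3 (mod 4), so (3/23) = −(23/3).
Reduce top mod 3: now compute (2/3).
Pull out 2: since 3 ≡ 3 (mod 8), (2/3) = -1.
Reached (1/3) = 1. Collecting the sign flips along the way, the symbol is +1.

1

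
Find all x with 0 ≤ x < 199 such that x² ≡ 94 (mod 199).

33, 166

Since 199 ≡ 3 (mod 4), a square root of 94 is 94^((199+1)/4) = 94^50 mod 199.
Repeated squaring: 94^2≡80, 94^4≡32, 94^8≡29, 94^16≡45, 94^32≡35 (mod 199).
94^50 = 94^(32+16+2) ≡ 33 (mod 199).
Check: 33² = 1089 ≡ 94 (mod 199). The two roots are 33 and 166.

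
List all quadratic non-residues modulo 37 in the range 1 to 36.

2,5,6,8,13,14,15,17,18,19,20,22,23,24,29,31,32,35

Square k = 1,…,18 (k and 37−k give the same square):
1²=1, 2²=4, 3²=9, 4²=16, 5²=25, 6²=36, 7²≡12, 8²≡27, 9²≡7, 10²≡26, 11²≡10, 12²≡33, 13²≡21, 14²≡11, 15²≡3, 16²≡34, 17²≡30, 18²≡28 (mod 37).
The residues are {1, 3, 4, 7, 9, 10, 11, 12, 16, 21, 25, 26, 27, 28, 30, 33, 34, 36}; the non-residues are the remaining 18 nonzero classes.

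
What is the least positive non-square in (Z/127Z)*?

3

(2/127) = +1, so 2 is a residue.
(3/127) = −1, so 3 is the smallest positive non-residue mod 127.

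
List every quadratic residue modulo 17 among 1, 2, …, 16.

Square k = 1,…,8 (k and 17−k give the same square):
1²=1, 2²=4, 3²=9, 4²=16, 5²≡8, 6²≡2, 7²≡15, 8²≡13 (mod 17).
So the quadratic residues mod 17 are {1, 2, 4, 8, 9, 13, 15, 16}.

1,2,4,8,9,13,15,16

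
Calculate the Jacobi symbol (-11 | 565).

First reduce: -11 ≡ 554 (mod 565).
Pull out 2: since 565 ≡ 5 (mod 8), (2/565) = -1.
Reciprocity: 277 ≡ 1 and 565 ≡ 1 (mod 4), so (277/565) = +(565/277).
Reduce top mod 277: now compute (11/277).
Reciprocity: 11 ≡ 3 and 277 ≡ 1 (mod 4), so (11/277) = +(277/11).
Reduce top mod 11: now compute (2/11).
Pull out 2: since 11 ≡ 3 (mod 8), (2/11) = -1.
Reached (1/11) = 1. Collecting the sign flips along the way, the symbol is +1.

1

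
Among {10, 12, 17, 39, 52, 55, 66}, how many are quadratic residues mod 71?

2

(10/71) = +1 → QR.
(12/71) = +1 → QR.
(17/71) = -1 → non-residue.
(39/71) = -1 → non-residue.
(52/71) = -1 → non-residue.
(55/71) = -1 → non-residue.
(66/71) = -1 → non-residue.
Total quadratic residues among the 7: 2.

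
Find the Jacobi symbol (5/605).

0

Reciprocity: 5 ≡ 1 and 605 ≡ 1 (mod 4), so (5/605) = +(605/5).
Reduce top mod 5: now compute (0/5).
Top reduces to 0: gcd > 1, so the symbol is 0.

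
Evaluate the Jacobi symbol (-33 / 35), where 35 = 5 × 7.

-1

First reduce: -33 ≡ 2 (mod 35).
Pull out 2: since 35 ≡ 3 (mod 8), (2/35) = -1.
Reached (1/35) = 1. Collecting the sign flips along the way, the symbol is -1.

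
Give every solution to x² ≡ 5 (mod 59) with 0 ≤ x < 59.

Since 59 ≡ 3 (mod 4), a square root of 5 is 5^((59+1)/4) = 5^15 mod 59.
Repeated squaring: 5^2≡25, 5^4≡35, 5^8≡45 (mod 59).
5^15 = 5^(8+4+2+1) ≡ 51 (mod 59).
Check: 51² = 2601 ≡ 5 (mod 59). The two roots are 8 and 51.

8, 51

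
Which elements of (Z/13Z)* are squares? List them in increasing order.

1,3,4,9,10,12

Square k = 1,…,6 (k and 13−k give the same square):
1²=1, 2²=4, 3²=9, 4²≡3, 5²≡12, 6²≡10 (mod 13).
So the quadratic residues mod 13 are {1, 3, 4, 9, 10, 12}.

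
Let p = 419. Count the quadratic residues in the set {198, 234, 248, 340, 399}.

2

(198/419) = +1 → QR.
(234/419) = -1 → non-residue.
(248/419) = +1 → QR.
(340/419) = -1 → non-residue.
(399/419) = -1 → non-residue.
Total quadratic residues among the 5: 2.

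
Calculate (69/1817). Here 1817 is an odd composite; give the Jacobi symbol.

0

Reciprocity: 69 ≡ 1 and 1817 ≡ 1 (mod 4), so (69/1817) = +(1817/69).
Reduce top mod 69: now compute (23/69).
Reciprocity: 23 ≡ 3 and 69 ≡ 1 (mod 4), so (23/69) = +(69/23).
Reduce top mod 23: now compute (0/23).
Top reduces to 0: gcd > 1, so the symbol is 0.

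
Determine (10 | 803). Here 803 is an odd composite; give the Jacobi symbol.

Pull out 2: since 803 ≡ 3 (mod 8), (2/803) = -1.
Reciprocity: 5 ≡ 1 and 803 ≡ 3 (mod 4), so (5/803) = +(803/5).
Reduce top mod 5: now compute (3/5).
Reciprocity: 3 ≡ 3 and 5 ≡ 1 (mod 4), so (3/5) = +(5/3).
Reduce top mod 3: now compute (2/3).
Pull out 2: since 3 ≡ 3 (mod 8), (2/3) = -1.
Reached (1/3) = 1. Collecting the sign flips along the way, the symbol is +1.

1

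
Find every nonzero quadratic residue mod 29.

Square k = 1,…,14 (k and 29−k give the same square):
1²=1, 2²=4, 3²=9, 4²=16, 5²=25, 6²≡7, 7²≡20, 8²≡6, 9²≡23, 10²≡13, 11²≡5, 12²≡28, 13²≡24, 14²≡22 (mod 29).
So the quadratic residues mod 29 are {1, 4, 5, 6, 7, 9, 13, 16, 20, 22, 23, 24, 25, 28}.

1,4,5,6,7,9,13,16,20,22,23,24,25,28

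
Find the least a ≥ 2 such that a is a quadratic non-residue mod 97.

5

(2/97) = +1, so 2 is a residue.
(3/97) = +1, so 3 is a residue.
(4/97) = +1, so 4 is a residue.
(5/97) = −1, so 5 is the smallest positive non-residue mod 97.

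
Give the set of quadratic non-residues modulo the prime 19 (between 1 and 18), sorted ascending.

Square k = 1,…,9 (k and 19−k give the same square):
1²=1, 2²=4, 3²=9, 4²=16, 5²≡6, 6²≡17, 7²≡11, 8²≡7, 9²≡5 (mod 19).
The residues are {1, 4, 5, 6, 7, 9, 11, 16, 17}; the non-residues are the remaining 9 nonzero classes.

2, 3, 8, 10, 12, 13, 14, 15, 18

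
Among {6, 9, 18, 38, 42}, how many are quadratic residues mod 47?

4

(6/47) = +1 → QR.
(9/47) = +1 → QR.
(18/47) = +1 → QR.
(38/47) = -1 → non-residue.
(42/47) = +1 → QR.
Total quadratic residues among the 5: 4.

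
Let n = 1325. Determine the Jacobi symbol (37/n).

Reciprocity: 37 ≡ 1 and 1325 ≡ 1 (mod 4), so (37/1325) = +(1325/37).
Reduce top mod 37: now compute (30/37).
Pull out 2: since 37 ≡ 5 (mod 8), (2/37) = -1.
Reciprocity: 15 ≡ 3 and 37 ≡ 1 (mod 4), so (15/37) = +(37/15).
Reduce top mod 15: now compute (7/15).
Reciprocity: 7 ≡ 3 and 15 ≡ 3 (mod 4), so (7/15) = −(15/7).
Reduce top mod 7: now compute (1/7).
Reached (1/7) = 1. Collecting the sign flips along the way, the symbol is +1.

1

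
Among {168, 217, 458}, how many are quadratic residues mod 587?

(168/587) = -1 → non-residue.
(217/587) = +1 → QR.
(458/587) = -1 → non-residue.
Total quadratic residues among the 3: 1.

1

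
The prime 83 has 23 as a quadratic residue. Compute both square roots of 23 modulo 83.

40, 43

Since 83 ≡ 3 (mod 4), a square root of 23 is 23^((83+1)/4) = 23^21 mod 83.
Repeated squaring: 23^2≡31, 23^4≡48, 23^8≡63, 23^16≡68 (mod 83).
23^21 = 23^(16+4+1) ≡ 40 (mod 83).
Check: 40² = 1600 ≡ 23 (mod 83). The two roots are 40 and 43.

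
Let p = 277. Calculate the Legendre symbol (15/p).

Euler's criterion: (15/277) ≡ 15^138 (mod 277).
15^2 ≡ 225 (mod 277)
15^4 ≡ 211 (mod 277)
15^8 ≡ 201 (mod 277)
15^16 ≡ 236 (mod 277)
15^32 ≡ 19 (mod 277)
15^64 ≡ 84 (mod 277)
15^128 ≡ 131 (mod 277)
15^138 = 15^(128+8+2) ≡ 276 (mod 277).
Result is 276 ≡ −1, so (15/277) = −1.

-1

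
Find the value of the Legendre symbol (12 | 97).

1

Euler's criterion: (12/97) ≡ 12^48 (mod 97).
12^2 ≡ 47 (mod 97)
12^4 ≡ 75 (mod 97)
12^8 ≡ 96 (mod 97)
12^16 ≡ 1 (mod 97)
12^32 ≡ 1 (mod 97)
12^48 = 12^(32+16) ≡ 1 (mod 97).
Result is 1, so (12/97) = 1.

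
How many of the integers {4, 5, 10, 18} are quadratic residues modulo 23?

(4/23) = +1 → QR.
(5/23) = -1 → non-residue.
(10/23) = -1 → non-residue.
(18/23) = +1 → QR.
Total quadratic residues among the 4: 2.

2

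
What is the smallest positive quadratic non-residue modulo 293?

2

(2/293) = −1, so 2 is the smallest positive non-residue mod 293.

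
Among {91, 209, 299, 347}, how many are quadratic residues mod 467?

(91/467) = +1 → QR.
(209/467) = +1 → QR.
(299/467) = +1 → QR.
(347/467) = -1 → non-residue.
Total quadratic residues among the 4: 3.

3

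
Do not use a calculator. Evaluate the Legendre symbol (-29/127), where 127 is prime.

1

Euler's criterion: (-29/127) ≡ 98^63 (mod 127).
98^2 ≡ 79 (mod 127)
98^4 ≡ 18 (mod 127)
98^8 ≡ 70 (mod 127)
98^16 ≡ 74 (mod 127)
98^32 ≡ 15 (mod 127)
98^63 = 98^(32+16+8+4+2+1) ≡ 1 (mod 127).
Result is 1, so (-29/127) = 1.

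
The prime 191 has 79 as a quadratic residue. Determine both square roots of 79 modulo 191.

35, 156

Since 191 ≡ 3 (mod 4), a square root of 79 is 79^((191+1)/4) = 79^48 mod 191.
Repeated squaring: 79^2≡129, 79^4≡24, 79^8≡3, 79^16≡9, 79^32≡81 (mod 191).
79^48 = 79^(32+16) ≡ 156 (mod 191).
Check: 156² = 24336 ≡ 79 (mod 191). The two roots are 35 and 156.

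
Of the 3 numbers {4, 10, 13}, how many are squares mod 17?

2

(4/17) = +1 → QR.
(10/17) = -1 → non-residue.
(13/17) = +1 → QR.
Total quadratic residues among the 3: 2.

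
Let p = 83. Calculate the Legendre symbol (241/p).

Euler's criterion: (241/83) ≡ 75^41 (mod 83).
75^2 ≡ 64 (mod 83)
75^4 ≡ 29 (mod 83)
75^8 ≡ 11 (mod 83)
75^16 ≡ 38 (mod 83)
75^32 ≡ 33 (mod 83)
75^41 = 75^(32+8+1) ≡ 1 (mod 83).
Result is 1, so (241/83) = 1.

1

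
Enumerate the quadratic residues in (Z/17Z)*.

1, 2, 4, 8, 9, 13, 15, 16

Square k = 1,…,8 (k and 17−k give the same square):
1²=1, 2²=4, 3²=9, 4²=16, 5²≡8, 6²≡2, 7²≡15, 8²≡13 (mod 17).
So the quadratic residues mod 17 are {1, 2, 4, 8, 9, 13, 15, 16}.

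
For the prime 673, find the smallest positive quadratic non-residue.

5

(2/673) = +1, so 2 is a residue.
(3/673) = +1, so 3 is a residue.
(4/673) = +1, so 4 is a residue.
(5/673) = −1, so 5 is the smallest positive non-residue mod 673.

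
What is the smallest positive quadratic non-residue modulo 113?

3

(2/113) = +1, so 2 is a residue.
(3/113) = −1, so 3 is the smallest positive non-residue mod 113.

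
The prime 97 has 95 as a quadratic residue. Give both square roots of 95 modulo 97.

97 ≡ 1 (mod 4), so we find a root by search.
Trying successive values, 17² = 289 ≡ 95 (mod 97). The other root is 97 − 17 = 80.

17, 80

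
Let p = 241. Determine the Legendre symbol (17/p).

Reciprocity: 17 ≡ 1 and 241 ≡ 1 (mod 4), so (17/241) = +(241/17).
Reduce top mod 17: now compute (3/17).
Reciprocity: 3 ≡ 3 and 17 ≡ 1 (mod 4), so (3/17) = +(17/3).
Reduce top mod 3: now compute (2/3).
Pull out 2: since 3 ≡ 3 (mod 8), (2/3) = -1.
Reached (1/3) = 1. Collecting the sign flips along the way, the symbol is -1.

-1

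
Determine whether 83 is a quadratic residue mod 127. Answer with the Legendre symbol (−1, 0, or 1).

Reciprocity: 83 ≡ 3 and 127 ≡ 3 (mod 4), so (83/127) = −(127/83).
Reduce top mod 83: now compute (44/83).
Pull out 2^2: since 83 ≡ 3 (mod 8), (2/83) = -1, so (2/83)^2 = +1.
Reciprocity: 11 ≡ 3 and 83 ≡ 3 (mod 4), so (11/83) = −(83/11).
Reduce top mod 11: now compute (6/11).
Pull out 2: since 11 ≡ 3 (mod 8), (2/11) = -1.
Reciprocity: 3 ≡ 3 and 11 ≡ 3 (mod 4), so (3/11) = −(11/3).
Reduce top mod 3: now compute (2/3).
Pull out 2: since 3 ≡ 3 (mod 8), (2/3) = -1.
Reached (1/3) = 1. Collecting the sign flips along the way, the symbol is -1.

-1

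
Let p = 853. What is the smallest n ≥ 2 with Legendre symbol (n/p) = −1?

(2/853) = −1, so 2 is the smallest positive non-residue mod 853.

2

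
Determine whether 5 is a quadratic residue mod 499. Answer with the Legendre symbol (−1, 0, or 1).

Euler's criterion: (5/499) ≡ 5^249 (mod 499).
5^2 ≡ 25 (mod 499)
5^4 ≡ 126 (mod 499)
5^8 ≡ 407 (mod 499)
5^16 ≡ 480 (mod 499)
5^32 ≡ 361 (mod 499)
5^64 ≡ 82 (mod 499)
5^128 ≡ 237 (mod 499)
5^249 = 5^(128+64+32+16+8+1) ≡ 1 (mod 499).
Result is 1, so (5/499) = 1.

1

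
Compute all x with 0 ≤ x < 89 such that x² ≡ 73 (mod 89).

42, 47

89 ≡ 1 (mod 4), so we find a root by search.
Trying successive values, 42² = 1764 ≡ 73 (mod 89). The other root is 89 − 42 = 47.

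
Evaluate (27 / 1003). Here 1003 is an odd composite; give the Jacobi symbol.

-1

Reciprocity: 27 ≡ 3 and 1003 ≡ 3 (mod 4), so (27/1003) = −(1003/27).
Reduce top mod 27: now compute (4/27).
Pull out 2^2: since 27 ≡ 3 (mod 8), (2/27) = -1, so (2/27)^2 = +1.
Reached (1/27) = 1. Collecting the sign flips along the way, the symbol is -1.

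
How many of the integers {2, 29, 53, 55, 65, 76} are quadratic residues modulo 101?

(2/101) = -1 → non-residue.
(29/101) = -1 → non-residue.
(53/101) = -1 → non-residue.
(55/101) = -1 → non-residue.
(65/101) = +1 → QR.
(76/101) = +1 → QR.
Total quadratic residues among the 6: 2.

2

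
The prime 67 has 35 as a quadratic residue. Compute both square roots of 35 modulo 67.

Since 67 ≡ 3 (mod 4), a square root of 35 is 35^((67+1)/4) = 35^17 mod 67.
Repeated squaring: 35^2≡19, 35^4≡26, 35^8≡6, 35^16≡36 (mod 67).
35^17 = 35^(16+1) ≡ 54 (mod 67).
Check: 54² = 2916 ≡ 35 (mod 67). The two roots are 13 and 54.

13, 54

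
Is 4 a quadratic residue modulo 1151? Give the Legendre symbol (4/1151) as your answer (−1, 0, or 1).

Euler's criterion: (4/1151) ≡ 4^575 (mod 1151).
4^2 ≡ 16 (mod 1151)
4^4 ≡ 256 (mod 1151)
4^8 ≡ 1080 (mod 1151)
4^16 ≡ 437 (mod 1151)
4^32 ≡ 1054 (mod 1151)
4^64 ≡ 201 (mod 1151)
4^128 ≡ 116 (mod 1151)
4^256 ≡ 795 (mod 1151)
4^512 ≡ 126 (mod 1151)
4^575 = 4^(512+32+16+8+4+2+1) ≡ 1 (mod 1151).
Result is 1, so (4/1151) = 1.

1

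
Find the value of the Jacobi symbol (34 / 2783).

-1

Pull out 2: since 2783 ≡ 7 (mod 8), (2/2783) = +1.
Reciprocity: 17 ≡ 1 and 2783 ≡ 3 (mod 4), so (17/2783) = +(2783/17).
Reduce top mod 17: now compute (12/17).
Pull out 2^2: since 17 ≡ 1 (mod 8), (2/17) = +1, so (2/17)^2 = +1.
Reciprocity: 3 ≡ 3 and 17 ≡ 1 (mod 4), so (3/17) = +(17/3).
Reduce top mod 3: now compute (2/3).
Pull out 2: since 3 ≡ 3 (mod 8), (2/3) = -1.
Reached (1/3) = 1. Collecting the sign flips along the way, the symbol is -1.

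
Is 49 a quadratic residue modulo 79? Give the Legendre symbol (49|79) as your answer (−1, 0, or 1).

Reciprocity: 49 ≡ 1 and 79 ≡ 3 (mod 4), so (49/79) = +(79/49).
Reduce top mod 49: now compute (30/49).
Pull out 2: since 49 ≡ 1 (mod 8), (2/49) = +1.
Reciprocity: 15 ≡ 3 and 49 ≡ 1 (mod 4), so (15/49) = +(49/15).
Reduce top mod 15: now compute (4/15).
Pull out 2^2: since 15 ≡ 7 (mod 8), (2/15) = +1, so (2/15)^2 = +1.
Reached (1/15) = 1. Collecting the sign flips along the way, the symbol is +1.

1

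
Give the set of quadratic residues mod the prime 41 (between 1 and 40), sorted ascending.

Square k = 1,…,20 (k and 41−k give the same square):
1²=1, 2²=4, 3²=9, 4²=16, 5²=25, 6²=36, 7²≡8, 8²≡23, 9²≡40, 10²≡18, 11²≡39, 12²≡21, 13²≡5, 14²≡32, 15²≡20, 16²≡10, 17²≡2, 18²≡37, 19²≡33, 20²≡31 (mod 41).
So the quadratic residues mod 41 are {1, 2, 4, 5, 8, 9, 10, 16, 18, 20, 21, 23, 25, 31, 32, 33, 36, 37, 39, 40}.

1,2,4,5,8,9,10,16,18,20,21,23,25,31,32,33,36,37,39,40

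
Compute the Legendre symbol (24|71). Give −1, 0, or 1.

Pull out 2^3: since 71 ≡ 7 (mod 8), (2/71) = +1, so (2/71)^3 = +1.
Reciprocity: 3 ≡ 3 and 71 ≡ 3 (mod 4), so (3/71) = −(71/3).
Reduce top mod 3: now compute (2/3).
Pull out 2: since 3 ≡ 3 (mod 8), (2/3) = -1.
Reached (1/3) = 1. Collecting the sign flips along the way, the symbol is +1.

1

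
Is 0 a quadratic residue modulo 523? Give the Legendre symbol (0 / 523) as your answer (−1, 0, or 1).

0

Top reduces to 0: gcd > 1, so the symbol is 0.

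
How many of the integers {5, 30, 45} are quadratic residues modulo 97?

0

(5/97) = -1 → non-residue.
(30/97) = -1 → non-residue.
(45/97) = -1 → non-residue.
Total quadratic residues among the 3: 0.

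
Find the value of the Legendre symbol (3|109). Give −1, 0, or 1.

1

Euler's criterion: (3/109) ≡ 3^54 (mod 109).
3^2 ≡ 9 (mod 109)
3^4 ≡ 81 (mod 109)
3^8 ≡ 21 (mod 109)
3^16 ≡ 5 (mod 109)
3^32 ≡ 25 (mod 109)
3^54 = 3^(32+16+4+2) ≡ 1 (mod 109).
Result is 1, so (3/109) = 1.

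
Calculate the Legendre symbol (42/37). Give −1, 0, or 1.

-1

First reduce: 42 ≡ 5 (mod 37).
Reciprocity: 5 ≡ 1 and 37 ≡ 1 (mod 4), so (5/37) = +(37/5).
Reduce top mod 5: now compute (2/5).
Pull out 2: since 5 ≡ 5 (mod 8), (2/5) = -1.
Reached (1/5) = 1. Collecting the sign flips along the way, the symbol is -1.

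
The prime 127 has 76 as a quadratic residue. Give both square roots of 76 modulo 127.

40, 87

Since 127 ≡ 3 (mod 4), a square root of 76 is 76^((127+1)/4) = 76^32 mod 127.
Repeated squaring: 76^2≡61, 76^4≡38, 76^8≡47, 76^16≡50, 76^32≡87 (mod 127).
76^32 = 76^(32) ≡ 87 (mod 127).
Check: 87² = 7569 ≡ 76 (mod 127). The two roots are 40 and 87.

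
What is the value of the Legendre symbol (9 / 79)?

Euler's criterion: (9/79) ≡ 9^39 (mod 79).
9^2 ≡ 2 (mod 79)
9^4 ≡ 4 (mod 79)
9^8 ≡ 16 (mod 79)
9^16 ≡ 19 (mod 79)
9^32 ≡ 45 (mod 79)
9^39 = 9^(32+4+2+1) ≡ 1 (mod 79).
Result is 1, so (9/79) = 1.

1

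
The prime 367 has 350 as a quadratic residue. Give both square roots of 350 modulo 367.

152, 215

Since 367 ≡ 3 (mod 4), a square root of 350 is 350^((367+1)/4) = 350^92 mod 367.
Repeated squaring: 350^2≡289, 350^4≡212, 350^8≡170, 350^16≡274, 350^32≡208, 350^64≡325 (mod 367).
350^92 = 350^(64+16+8+4) ≡ 215 (mod 367).
Check: 215² = 46225 ≡ 350 (mod 367). The two roots are 152 and 215.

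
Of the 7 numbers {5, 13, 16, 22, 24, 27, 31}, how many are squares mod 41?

(5/41) = +1 → QR.
(13/41) = -1 → non-residue.
(16/41) = +1 → QR.
(22/41) = -1 → non-residue.
(24/41) = -1 → non-residue.
(27/41) = -1 → non-residue.
(31/41) = +1 → QR.
Total quadratic residues among the 7: 3.

3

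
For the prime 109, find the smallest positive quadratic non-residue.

2

(2/109) = −1, so 2 is the smallest positive non-residue mod 109.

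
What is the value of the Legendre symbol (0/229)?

0

Top reduces to 0: gcd > 1, so the symbol is 0.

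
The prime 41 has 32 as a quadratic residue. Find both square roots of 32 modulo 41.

41 ≡ 1 (mod 4), so we find a root by search.
Trying successive values, 14² = 196 ≡ 32 (mod 41). The other root is 41 − 14 = 27.

14, 27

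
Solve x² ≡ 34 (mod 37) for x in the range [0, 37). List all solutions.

16, 21

37 ≡ 1 (mod 4), so we find a root by search.
Trying successive values, 16² = 256 ≡ 34 (mod 37). The other root is 37 − 16 = 21.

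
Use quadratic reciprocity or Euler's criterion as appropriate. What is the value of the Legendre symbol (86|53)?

Euler's criterion: (86/53) ≡ 33^26 (mod 53).
33^2 ≡ 29 (mod 53)
33^4 ≡ 46 (mod 53)
33^8 ≡ 49 (mod 53)
33^16 ≡ 16 (mod 53)
33^26 = 33^(16+8+2) ≡ 52 (mod 53).
Result is 52 ≡ −1, so (86/53) = −1.

-1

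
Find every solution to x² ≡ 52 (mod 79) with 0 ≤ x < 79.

Since 79 ≡ 3 (mod 4), a square root of 52 is 52^((79+1)/4) = 52^20 mod 79.
Repeated squaring: 52^2≡18, 52^4≡8, 52^8≡64, 52^16≡67 (mod 79).
52^20 = 52^(16+4) ≡ 62 (mod 79).
Check: 62² = 3844 ≡ 52 (mod 79). The two roots are 17 and 62.

17, 62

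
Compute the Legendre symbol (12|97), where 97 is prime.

1

Pull out 2^2: since 97 ≡ 1 (mod 8), (2/97) = +1, so (2/97)^2 = +1.
Reciprocity: 3 ≡ 3 and 97 ≡ 1 (mod 4), so (3/97) = +(97/3).
Reduce top mod 3: now compute (1/3).
Reached (1/3) = 1. Collecting the sign flips along the way, the symbol is +1.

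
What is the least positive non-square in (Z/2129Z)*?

3

(2/2129) = +1, so 2 is a residue.
(3/2129) = −1, so 3 is the smallest positive non-residue mod 2129.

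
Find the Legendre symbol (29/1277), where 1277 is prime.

Reciprocity: 29 ≡ 1 and 1277 ≡ 1 (mod 4), so (29/1277) = +(1277/29).
Reduce top mod 29: now compute (1/29).
Reached (1/29) = 1. Collecting the sign flips along the way, the symbol is +1.

1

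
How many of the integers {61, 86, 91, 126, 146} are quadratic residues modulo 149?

(61/149) = +1 → QR.
(86/149) = +1 → QR.
(91/149) = -1 → non-residue.
(126/149) = -1 → non-residue.
(146/149) = -1 → non-residue.
Total quadratic residues among the 5: 2.

2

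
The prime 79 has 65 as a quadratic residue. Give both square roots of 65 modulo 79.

Since 79 ≡ 3 (mod 4), a square root of 65 is 65^((79+1)/4) = 65^20 mod 79.
Repeated squaring: 65^2≡38, 65^4≡22, 65^8≡10, 65^16≡21 (mod 79).
65^20 = 65^(16+4) ≡ 67 (mod 79).
Check: 67² = 4489 ≡ 65 (mod 79). The two roots are 12 and 67.

12, 67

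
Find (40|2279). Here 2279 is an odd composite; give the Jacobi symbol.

Pull out 2^3: since 2279 ≡ 7 (mod 8), (2/2279) = +1, so (2/2279)^3 = +1.
Reciprocity: 5 ≡ 1 and 2279 ≡ 3 (mod 4), so (5/2279) = +(2279/5).
Reduce top mod 5: now compute (4/5).
Pull out 2^2: since 5 ≡ 5 (mod 8), (2/5) = -1, so (2/5)^2 = +1.
Reached (1/5) = 1. Collecting the sign flips along the way, the symbol is +1.

1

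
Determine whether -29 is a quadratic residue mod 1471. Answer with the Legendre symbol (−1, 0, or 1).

1

First reduce: -29 ≡ 1442 (mod 1471).
Pull out 2: since 1471 ≡ 7 (mod 8), (2/1471) = +1.
Reciprocity: 721 ≡ 1 and 1471 ≡ 3 (mod 4), so (721/1471) = +(1471/721).
Reduce top mod 721: now compute (29/721).
Reciprocity: 29 ≡ 1 and 721 ≡ 1 (mod 4), so (29/721) = +(721/29).
Reduce top mod 29: now compute (25/29).
Reciprocity: 25 ≡ 1 and 29 ≡ 1 (mod 4), so (25/29) = +(29/25).
Reduce top mod 25: now compute (4/25).
Pull out 2^2: since 25 ≡ 1 (mod 8), (2/25) = +1, so (2/25)^2 = +1.
Reached (1/25) = 1. Collecting the sign flips along the way, the symbol is +1.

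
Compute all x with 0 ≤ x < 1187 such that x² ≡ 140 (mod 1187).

452, 735

Since 1187 ≡ 3 (mod 4), a square root of 140 is 140^((1187+1)/4) = 140^297 mod 1187.
Repeated squaring: 140^2≡608, 140^4≡507, 140^8≡657, 140^16≡768, 140^32≡1072, 140^64≡168, 140^128≡923, 140^256≡850 (mod 1187).
140^297 = 140^(256+32+8+1) ≡ 452 (mod 1187).
Check: 452² = 204304 ≡ 140 (mod 1187). The two roots are 452 and 735.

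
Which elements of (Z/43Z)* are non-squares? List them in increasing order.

2, 3, 5, 7, 8, 12, 18, 19, 20, 22, 26, 27, 28, 29, 30, 32, 33, 34, 37, 39, 42

Square k = 1,…,21 (k and 43−k give the same square):
1²=1, 2²=4, 3²=9, 4²=16, 5²=25, 6²=36, 7²≡6, 8²≡21, 9²≡38, 10²≡14, 11²≡35, 12²≡15, 13²≡40, 14²≡24, 15²≡10, 16²≡41, 17²≡31, 18²≡23, 19²≡17, 20²≡13, 21²≡11 (mod 43).
The residues are {1, 4, 6, 9, 10, 11, 13, 14, 15, 16, 17, 21, 23, 24, 25, 31, 35, 36, 38, 40, 41}; the non-residues are the remaining 21 nonzero classes.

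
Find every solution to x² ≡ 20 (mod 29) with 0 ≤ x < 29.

29 ≡ 1 (mod 4), so we find a root by search.
Trying successive values, 7² = 49 ≡ 20 (mod 29). The other root is 29 − 7 = 22.

7, 22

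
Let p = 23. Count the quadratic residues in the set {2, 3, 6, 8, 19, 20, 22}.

(2/23) = +1 → QR.
(3/23) = +1 → QR.
(6/23) = +1 → QR.
(8/23) = +1 → QR.
(19/23) = -1 → non-residue.
(20/23) = -1 → non-residue.
(22/23) = -1 → non-residue.
Total quadratic residues among the 7: 4.

4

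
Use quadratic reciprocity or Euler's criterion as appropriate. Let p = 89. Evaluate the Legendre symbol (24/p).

-1

Pull out 2^3: since 89 ≡ 1 (mod 8), (2/89) = +1, so (2/89)^3 = +1.
Reciprocity: 3 ≡ 3 and 89 ≡ 1 (mod 4), so (3/89) = +(89/3).
Reduce top mod 3: now compute (2/3).
Pull out 2: since 3 ≡ 3 (mod 8), (2/3) = -1.
Reached (1/3) = 1. Collecting the sign flips along the way, the symbol is -1.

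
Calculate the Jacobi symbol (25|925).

0

Reciprocity: 25 ≡ 1 and 925 ≡ 1 (mod 4), so (25/925) = +(925/25).
Reduce top mod 25: now compute (0/25).
Top reduces to 0: gcd > 1, so the symbol is 0.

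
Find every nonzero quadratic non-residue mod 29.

Square k = 1,…,14 (k and 29−k give the same square):
1²=1, 2²=4, 3²=9, 4²=16, 5²=25, 6²≡7, 7²≡20, 8²≡6, 9²≡23, 10²≡13, 11²≡5, 12²≡28, 13²≡24, 14²≡22 (mod 29).
The residues are {1, 4, 5, 6, 7, 9, 13, 16, 20, 22, 23, 24, 25, 28}; the non-residues are the remaining 14 nonzero classes.

2,3,8,10,11,12,14,15,17,18,19,21,26,27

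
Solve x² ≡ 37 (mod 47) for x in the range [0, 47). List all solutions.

15, 32

Since 47 ≡ 3 (mod 4), a square root of 37 is 37^((47+1)/4) = 37^12 mod 47.
Repeated squaring: 37^2≡6, 37^4≡36, 37^8≡27 (mod 47).
37^12 = 37^(8+4) ≡ 32 (mod 47).
Check: 32² = 1024 ≡ 37 (mod 47). The two roots are 15 and 32.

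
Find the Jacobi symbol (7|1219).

Reciprocity: 7 ≡ 3 and 1219 ≡ 3 (mod 4), so (7/1219) = −(1219/7).
Reduce top mod 7: now compute (1/7).
Reached (1/7) = 1. Collecting the sign flips along the way, the symbol is -1.

-1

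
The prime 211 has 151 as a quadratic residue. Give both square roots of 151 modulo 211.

Since 211 ≡ 3 (mod 4), a square root of 151 is 151^((211+1)/4) = 151^53 mod 211.
Repeated squaring: 151^2≡13, 151^4≡169, 151^8≡76, 151^16≡79, 151^32≡122 (mod 211).
151^53 = 151^(32+16+4+1) ≡ 183 (mod 211).
Check: 183² = 33489 ≡ 151 (mod 211). The two roots are 28 and 183.

28, 183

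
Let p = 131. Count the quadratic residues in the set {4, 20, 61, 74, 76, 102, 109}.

6

(4/131) = +1 → QR.
(20/131) = +1 → QR.
(61/131) = +1 → QR.
(74/131) = +1 → QR.
(76/131) = -1 → non-residue.
(102/131) = +1 → QR.
(109/131) = +1 → QR.
Total quadratic residues among the 7: 6.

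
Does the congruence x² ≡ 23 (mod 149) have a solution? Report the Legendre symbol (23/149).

Euler's criterion: (23/149) ≡ 23^74 (mod 149).
23^2 ≡ 82 (mod 149)
23^4 ≡ 19 (mod 149)
23^8 ≡ 63 (mod 149)
23^16 ≡ 95 (mod 149)
23^32 ≡ 85 (mod 149)
23^64 ≡ 73 (mod 149)
23^74 = 23^(64+8+2) ≡ 148 (mod 149).
Result is 148 ≡ −1, so (23/149) = −1.

-1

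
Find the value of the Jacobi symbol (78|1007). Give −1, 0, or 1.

Pull out 2: since 1007 ≡ 7 (mod 8), (2/1007) = +1.
Reciprocity: 39 ≡ 3 and 1007 ≡ 3 (mod 4), so (39/1007) = −(1007/39).
Reduce top mod 39: now compute (32/39).
Pull out 2^5: since 39 ≡ 7 (mod 8), (2/39) = +1, so (2/39)^5 = +1.
Reached (1/39) = 1. Collecting the sign flips along the way, the symbol is -1.

-1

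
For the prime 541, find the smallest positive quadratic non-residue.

2

(2/541) = −1, so 2 is the smallest positive non-residue mod 541.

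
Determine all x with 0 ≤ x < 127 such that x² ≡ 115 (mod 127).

Since 127 ≡ 3 (mod 4), a square root of 115 is 115^((127+1)/4) = 115^32 mod 127.
Repeated squaring: 115^2≡17, 115^4≡35, 115^8≡82, 115^16≡120, 115^32≡49 (mod 127).
115^32 = 115^(32) ≡ 49 (mod 127).
Check: 49² = 2401 ≡ 115 (mod 127). The two roots are 49 and 78.

49, 78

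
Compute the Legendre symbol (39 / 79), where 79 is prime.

Euler's criterion: (39/79) ≡ 39^39 (mod 79).
39^2 ≡ 20 (mod 79)
39^4 ≡ 5 (mod 79)
39^8 ≡ 25 (mod 79)
39^16 ≡ 72 (mod 79)
39^32 ≡ 49 (mod 79)
39^39 = 39^(32+4+2+1) ≡ 78 (mod 79).
Result is 78 ≡ −1, so (39/79) = −1.

-1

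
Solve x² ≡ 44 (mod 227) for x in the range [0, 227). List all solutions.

Since 227 ≡ 3 (mod 4), a square root of 44 is 44^((227+1)/4) = 44^57 mod 227.
Repeated squaring: 44^2≡120, 44^4≡99, 44^8≡40, 44^16≡11, 44^32≡121 (mod 227).
44^57 = 44^(32+16+8+1) ≡ 147 (mod 227).
Check: 147² = 21609 ≡ 44 (mod 227). The two roots are 80 and 147.

80, 147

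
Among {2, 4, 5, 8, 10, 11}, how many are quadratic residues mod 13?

(2/13) = -1 → non-residue.
(4/13) = +1 → QR.
(5/13) = -1 → non-residue.
(8/13) = -1 → non-residue.
(10/13) = +1 → QR.
(11/13) = -1 → non-residue.
Total quadratic residues among the 6: 2.

2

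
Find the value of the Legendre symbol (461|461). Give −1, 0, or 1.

0

First reduce: 461 ≡ 0 (mod 461).
Top reduces to 0: gcd > 1, so the symbol is 0.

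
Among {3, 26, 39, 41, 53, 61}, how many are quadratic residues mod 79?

1

(3/79) = -1 → non-residue.
(26/79) = +1 → QR.
(39/79) = -1 → non-residue.
(41/79) = -1 → non-residue.
(53/79) = -1 → non-residue.
(61/79) = -1 → non-residue.
Total quadratic residues among the 6: 1.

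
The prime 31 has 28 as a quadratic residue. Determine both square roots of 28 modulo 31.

11, 20

Since 31 ≡ 3 (mod 4), a square root of 28 is 28^((31+1)/4) = 28^8 mod 31.
Repeated squaring: 28^2≡9, 28^4≡19, 28^8≡20 (mod 31).
28^8 = 28^(8) ≡ 20 (mod 31).
Check: 20² = 400 ≡ 28 (mod 31). The two roots are 11 and 20.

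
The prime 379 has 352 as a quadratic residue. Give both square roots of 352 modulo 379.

Since 379 ≡ 3 (mod 4), a square root of 352 is 352^((379+1)/4) = 352^95 mod 379.
Repeated squaring: 352^2≡350, 352^4≡83, 352^8≡67, 352^16≡320, 352^32≡70, 352^64≡352 (mod 379).
352^95 = 352^(64+16+8+4+2+1) ≡ 70 (mod 379).
Check: 70² = 4900 ≡ 352 (mod 379). The two roots are 70 and 309.

70, 309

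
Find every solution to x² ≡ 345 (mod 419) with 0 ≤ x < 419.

194, 225

Since 419 ≡ 3 (mod 4), a square root of 345 is 345^((419+1)/4) = 345^105 mod 419.
Repeated squaring: 345^2≡29, 345^4≡3, 345^8≡9, 345^16≡81, 345^32≡276, 345^64≡337 (mod 419).
345^105 = 345^(64+32+8+1) ≡ 225 (mod 419).
Check: 225² = 50625 ≡ 345 (mod 419). The two roots are 194 and 225.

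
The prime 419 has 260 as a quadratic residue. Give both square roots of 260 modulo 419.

44, 375

Since 419 ≡ 3 (mod 4), a square root of 260 is 260^((419+1)/4) = 260^105 mod 419.
Repeated squaring: 260^2≡141, 260^4≡188, 260^8≡148, 260^16≡116, 260^32≡48, 260^64≡209 (mod 419).
260^105 = 260^(64+32+8+1) ≡ 375 (mod 419).
Check: 375² = 140625 ≡ 260 (mod 419). The two roots are 44 and 375.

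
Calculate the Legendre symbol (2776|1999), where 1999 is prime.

First reduce: 2776 ≡ 777 (mod 1999).
Reciprocity: 777 ≡ 1 and 1999 ≡ 3 (mod 4), so (777/1999) = +(1999/777).
Reduce top mod 777: now compute (445/777).
Reciprocity: 445 ≡ 1 and 777 ≡ 1 (mod 4), so (445/777) = +(777/445).
Reduce top mod 445: now compute (332/445).
Pull out 2^2: since 445 ≡ 5 (mod 8), (2/445) = -1, so (2/445)^2 = +1.
Reciprocity: 83 ≡ 3 and 445 ≡ 1 (mod 4), so (83/445) = +(445/83).
Reduce top mod 83: now compute (30/83).
Pull out 2: since 83 ≡ 3 (mod 8), (2/83) = -1.
Reciprocity: 15 ≡ 3 and 83 ≡ 3 (mod 4), so (15/83) = −(83/15).
Reduce top mod 15: now compute (8/15).
Pull out 2^3: since 15 ≡ 7 (mod 8), (2/15) = +1, so (2/15)^3 = +1.
Reached (1/15) = 1. Collecting the sign flips along the way, the symbol is +1.

1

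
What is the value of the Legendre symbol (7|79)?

Euler's criterion: (7/79) ≡ 7^39 (mod 79).
7^2 ≡ 49 (mod 79)
7^4 ≡ 31 (mod 79)
7^8 ≡ 13 (mod 79)
7^16 ≡ 11 (mod 79)
7^32 ≡ 42 (mod 79)
7^39 = 7^(32+4+2+1) ≡ 78 (mod 79).
Result is 78 ≡ −1, so (7/79) = −1.

-1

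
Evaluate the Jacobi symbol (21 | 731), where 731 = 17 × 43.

1

Reciprocity: 21 ≡ 1 and 731 ≡ 3 (mod 4), so (21/731) = +(731/21).
Reduce top mod 21: now compute (17/21).
Reciprocity: 17 ≡ 1 and 21 ≡ 1 (mod 4), so (17/21) = +(21/17).
Reduce top mod 17: now compute (4/17).
Pull out 2^2: since 17 ≡ 1 (mod 8), (2/17) = +1, so (2/17)^2 = +1.
Reached (1/17) = 1. Collecting the sign flips along the way, the symbol is +1.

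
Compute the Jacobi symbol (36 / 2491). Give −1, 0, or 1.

Pull out 2^2: since 2491 ≡ 3 (mod 8), (2/2491) = -1, so (2/2491)^2 = +1.
Reciprocity: 9 ≡ 1 and 2491 ≡ 3 (mod 4), so (9/2491) = +(2491/9).
Reduce top mod 9: now compute (7/9).
Reciprocity: 7 ≡ 3 and 9 ≡ 1 (mod 4), so (7/9) = +(9/7).
Reduce top mod 7: now compute (2/7).
Pull out 2: since 7 ≡ 7 (mod 8), (2/7) = +1.
Reached (1/7) = 1. Collecting the sign flips along the way, the symbol is +1.

1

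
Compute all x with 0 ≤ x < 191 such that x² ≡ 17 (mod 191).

50, 141

Since 191 ≡ 3 (mod 4), a square root of 17 is 17^((191+1)/4) = 17^48 mod 191.
Repeated squaring: 17^2≡98, 17^4≡54, 17^8≡51, 17^16≡118, 17^32≡172 (mod 191).
17^48 = 17^(32+16) ≡ 50 (mod 191).
Check: 50² = 2500 ≡ 17 (mod 191). The two roots are 50 and 141.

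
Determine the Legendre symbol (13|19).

Euler's criterion: (13/19) ≡ 13^9 (mod 19).
13^2 ≡ 17 (mod 19)
13^4 ≡ 4 (mod 19)
13^8 ≡ 16 (mod 19)
13^9 = 13^(8+1) ≡ 18 (mod 19).
Result is 18 ≡ −1, so (13/19) = −1.

-1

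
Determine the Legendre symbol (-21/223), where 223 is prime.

Euler's criterion: (-21/223) ≡ 202^111 (mod 223).
202^2 ≡ 218 (mod 223)
202^4 ≡ 25 (mod 223)
202^8 ≡ 179 (mod 223)
202^16 ≡ 152 (mod 223)
202^32 ≡ 135 (mod 223)
202^64 ≡ 162 (mod 223)
202^111 = 202^(64+32+8+4+2+1) ≡ 1 (mod 223).
Result is 1, so (-21/223) = 1.

1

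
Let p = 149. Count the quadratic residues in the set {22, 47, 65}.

2

(22/149) = +1 → QR.
(47/149) = +1 → QR.
(65/149) = -1 → non-residue.
Total quadratic residues among the 3: 2.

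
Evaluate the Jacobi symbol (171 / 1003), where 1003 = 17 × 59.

1

Reciprocity: 171 ≡ 3 and 1003 ≡ 3 (mod 4), so (171/1003) = −(1003/171).
Reduce top mod 171: now compute (148/171).
Pull out 2^2: since 171 ≡ 3 (mod 8), (2/171) = -1, so (2/171)^2 = +1.
Reciprocity: 37 ≡ 1 and 171 ≡ 3 (mod 4), so (37/171) = +(171/37).
Reduce top mod 37: now compute (23/37).
Reciprocity: 23 ≡ 3 and 37 ≡ 1 (mod 4), so (23/37) = +(37/23).
Reduce top mod 23: now compute (14/23).
Pull out 2: since 23 ≡ 7 (mod 8), (2/23) = +1.
Reciprocity: 7 ≡ 3 and 23 ≡ 3 (mod 4), so (7/23) = −(23/7).
Reduce top mod 7: now compute (2/7).
Pull out 2: since 7 ≡ 7 (mod 8), (2/7) = +1.
Reached (1/7) = 1. Collecting the sign flips along the way, the symbol is +1.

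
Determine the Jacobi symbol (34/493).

Pull out 2: since 493 ≡ 5 (mod 8), (2/493) = -1.
Reciprocity: 17 ≡ 1 and 493 ≡ 1 (mod 4), so (17/493) = +(493/17).
Reduce top mod 17: now compute (0/17).
Top reduces to 0: gcd > 1, so the symbol is 0.

0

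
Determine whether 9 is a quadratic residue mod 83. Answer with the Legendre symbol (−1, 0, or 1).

Euler's criterion: (9/83) ≡ 9^41 (mod 83).
9^2 ≡ 81 (mod 83)
9^4 ≡ 4 (mod 83)
9^8 ≡ 16 (mod 83)
9^16 ≡ 7 (mod 83)
9^32 ≡ 49 (mod 83)
9^41 = 9^(32+8+1) ≡ 1 (mod 83).
Result is 1, so (9/83) = 1.

1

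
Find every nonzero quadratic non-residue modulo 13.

Square k = 1,…,6 (k and 13−k give the same square):
1²=1, 2²=4, 3²=9, 4²≡3, 5²≡12, 6²≡10 (mod 13).
The residues are {1, 3, 4, 9, 10, 12}; the non-residues are the remaining 6 nonzero classes.

2,5,6,7,8,11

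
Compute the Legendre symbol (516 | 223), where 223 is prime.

Euler's criterion: (516/223) ≡ 70^111 (mod 223).
70^2 ≡ 217 (mod 223)
70^4 ≡ 36 (mod 223)
70^8 ≡ 181 (mod 223)
70^16 ≡ 203 (mod 223)
70^32 ≡ 177 (mod 223)
70^64 ≡ 109 (mod 223)
70^111 = 70^(64+32+8+4+2+1) ≡ 222 (mod 223).
Result is 222 ≡ −1, so (516/223) = −1.

-1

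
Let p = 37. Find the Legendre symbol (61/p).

First reduce: 61 ≡ 24 (mod 37).
Pull out 2^3: since 37 ≡ 5 (mod 8), (2/37) = -1, so (2/37)^3 = -1.
Reciprocity: 3 ≡ 3 and 37 ≡ 1 (mod 4), so (3/37) = +(37/3).
Reduce top mod 3: now compute (1/3).
Reached (1/3) = 1. Collecting the sign flips along the way, the symbol is -1.

-1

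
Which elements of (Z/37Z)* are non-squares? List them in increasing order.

2,5,6,8,13,14,15,17,18,19,20,22,23,24,29,31,32,35

Square k = 1,…,18 (k and 37−k give the same square):
1²=1, 2²=4, 3²=9, 4²=16, 5²=25, 6²=36, 7²≡12, 8²≡27, 9²≡7, 10²≡26, 11²≡10, 12²≡33, 13²≡21, 14²≡11, 15²≡3, 16²≡34, 17²≡30, 18²≡28 (mod 37).
The residues are {1, 3, 4, 7, 9, 10, 11, 12, 16, 21, 25, 26, 27, 28, 30, 33, 34, 36}; the non-residues are the remaining 18 nonzero classes.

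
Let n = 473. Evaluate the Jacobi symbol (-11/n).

First reduce: -11 ≡ 462 (mod 473).
Pull out 2: since 473 ≡ 1 (mod 8), (2/473) = +1.
Reciprocity: 231 ≡ 3 and 473 ≡ 1 (mod 4), so (231/473) = +(473/231).
Reduce top mod 231: now compute (11/231).
Reciprocity: 11 ≡ 3 and 231 ≡ 3 (mod 4), so (11/231) = −(231/11).
Reduce top mod 11: now compute (0/11).
Top reduces to 0: gcd > 1, so the symbol is 0.

0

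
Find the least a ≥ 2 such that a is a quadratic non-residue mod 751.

(2/751) = +1, so 2 is a residue.
(3/751) = −1, so 3 is the smallest positive non-residue mod 751.

3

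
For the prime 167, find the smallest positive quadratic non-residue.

(2/167) = +1, so 2 is a residue.
(3/167) = +1, so 3 is a residue.
(4/167) = +1, so 4 is a residue.
(5/167) = −1, so 5 is the smallest positive non-residue mod 167.

5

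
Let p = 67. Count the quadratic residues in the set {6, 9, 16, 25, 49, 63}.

5

(6/67) = +1 → QR.
(9/67) = +1 → QR.
(16/67) = +1 → QR.
(25/67) = +1 → QR.
(49/67) = +1 → QR.
(63/67) = -1 → non-residue.
Total quadratic residues among the 6: 5.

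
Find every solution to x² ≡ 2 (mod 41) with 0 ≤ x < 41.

17, 24

41 ≡ 1 (mod 4), so we find a root by search.
Trying successive values, 17² = 289 ≡ 2 (mod 41). The other root is 41 − 17 = 24.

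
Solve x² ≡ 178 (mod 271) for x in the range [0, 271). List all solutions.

125, 146

Since 271 ≡ 3 (mod 4), a square root of 178 is 178^((271+1)/4) = 178^68 mod 271.
Repeated squaring: 178^2≡248, 178^4≡258, 178^8≡169, 178^16≡106, 178^32≡125, 178^64≡178 (mod 271).
178^68 = 178^(64+4) ≡ 125 (mod 271).
Check: 125² = 15625 ≡ 178 (mod 271). The two roots are 125 and 146.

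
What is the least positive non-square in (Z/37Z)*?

(2/37) = −1, so 2 is the smallest positive non-residue mod 37.

2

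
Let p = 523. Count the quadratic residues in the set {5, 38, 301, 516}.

1

(5/523) = -1 → non-residue.
(38/523) = -1 → non-residue.
(301/523) = +1 → QR.
(516/523) = -1 → non-residue.
Total quadratic residues among the 4: 1.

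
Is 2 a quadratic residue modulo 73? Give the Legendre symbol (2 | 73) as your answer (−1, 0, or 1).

1

Euler's criterion: (2/73) ≡ 2^36 (mod 73).
2^2 ≡ 4 (mod 73)
2^4 ≡ 16 (mod 73)
2^8 ≡ 37 (mod 73)
2^16 ≡ 55 (mod 73)
2^32 ≡ 32 (mod 73)
2^36 = 2^(32+4) ≡ 1 (mod 73).
Result is 1, so (2/73) = 1.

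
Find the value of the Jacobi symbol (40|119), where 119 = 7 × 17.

Pull out 2^3: since 119 ≡ 7 (mod 8), (2/119) = +1, so (2/119)^3 = +1.
Reciprocity: 5 ≡ 1 and 119 ≡ 3 (mod 4), so (5/119) = +(119/5).
Reduce top mod 5: now compute (4/5).
Pull out 2^2: since 5 ≡ 5 (mod 8), (2/5) = -1, so (2/5)^2 = +1.
Reached (1/5) = 1. Collecting the sign flips along the way, the symbol is +1.

1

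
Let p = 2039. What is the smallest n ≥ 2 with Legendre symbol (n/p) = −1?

(2/2039) = +1, so 2 is a residue.
(3/2039) = +1, so 3 is a residue.
(4/2039) = +1, so 4 is a residue.
(5/2039) = +1, so 5 is a residue.
(6/2039) = +1, so 6 is a residue.
(7/2039) = −1, so 7 is the smallest positive non-residue mod 2039.

7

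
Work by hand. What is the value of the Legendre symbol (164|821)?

Pull out 2^2: since 821 ≡ 5 (mod 8), (2/821) = -1, so (2/821)^2 = +1.
Reciprocity: 41 ≡ 1 and 821 ≡ 1 (mod 4), so (41/821) = +(821/41).
Reduce top mod 41: now compute (1/41).
Reached (1/41) = 1. Collecting the sign flips along the way, the symbol is +1.

1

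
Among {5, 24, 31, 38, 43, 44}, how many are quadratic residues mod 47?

1

(5/47) = -1 → non-residue.
(24/47) = +1 → QR.
(31/47) = -1 → non-residue.
(38/47) = -1 → non-residue.
(43/47) = -1 → non-residue.
(44/47) = -1 → non-residue.
Total quadratic residues among the 6: 1.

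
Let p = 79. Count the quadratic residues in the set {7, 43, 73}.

1

(7/79) = -1 → non-residue.
(43/79) = -1 → non-residue.
(73/79) = +1 → QR.
Total quadratic residues among the 3: 1.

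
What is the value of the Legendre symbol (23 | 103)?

Reciprocity: 23 ≡ 3 and 103 ≡ 3 (mod 4), so (23/103) = −(103/23).
Reduce top mod 23: now compute (11/23).
Reciprocity: 11 ≡ 3 and 23 ≡ 3 (mod 4), so (11/23) = −(23/11).
Reduce top mod 11: now compute (1/11).
Reached (1/11) = 1. Collecting the sign flips along the way, the symbol is +1.

1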